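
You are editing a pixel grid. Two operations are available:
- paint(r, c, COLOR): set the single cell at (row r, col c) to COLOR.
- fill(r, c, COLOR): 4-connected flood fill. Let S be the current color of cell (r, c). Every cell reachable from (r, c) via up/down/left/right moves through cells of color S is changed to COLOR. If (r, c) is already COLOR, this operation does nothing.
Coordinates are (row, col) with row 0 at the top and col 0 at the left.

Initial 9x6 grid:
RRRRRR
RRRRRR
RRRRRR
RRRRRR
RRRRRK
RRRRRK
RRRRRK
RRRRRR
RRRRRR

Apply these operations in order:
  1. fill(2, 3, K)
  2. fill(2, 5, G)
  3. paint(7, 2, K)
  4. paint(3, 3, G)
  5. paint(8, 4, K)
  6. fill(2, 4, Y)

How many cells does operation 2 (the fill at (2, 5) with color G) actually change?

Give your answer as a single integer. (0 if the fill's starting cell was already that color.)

Answer: 54

Derivation:
After op 1 fill(2,3,K) [51 cells changed]:
KKKKKK
KKKKKK
KKKKKK
KKKKKK
KKKKKK
KKKKKK
KKKKKK
KKKKKK
KKKKKK
After op 2 fill(2,5,G) [54 cells changed]:
GGGGGG
GGGGGG
GGGGGG
GGGGGG
GGGGGG
GGGGGG
GGGGGG
GGGGGG
GGGGGG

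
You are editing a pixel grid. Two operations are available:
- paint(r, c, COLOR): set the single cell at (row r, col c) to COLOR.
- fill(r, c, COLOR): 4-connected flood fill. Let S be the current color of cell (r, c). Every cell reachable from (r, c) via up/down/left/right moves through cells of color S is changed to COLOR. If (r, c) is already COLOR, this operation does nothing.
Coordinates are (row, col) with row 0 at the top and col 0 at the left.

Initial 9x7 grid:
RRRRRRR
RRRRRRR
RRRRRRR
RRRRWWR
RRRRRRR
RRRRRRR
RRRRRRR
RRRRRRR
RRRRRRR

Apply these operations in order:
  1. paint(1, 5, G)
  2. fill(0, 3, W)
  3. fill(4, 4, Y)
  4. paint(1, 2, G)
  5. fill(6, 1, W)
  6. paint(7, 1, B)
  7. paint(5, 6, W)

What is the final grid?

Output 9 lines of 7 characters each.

Answer: WWWWWWW
WWGWWGW
WWWWWWW
WWWWWWW
WWWWWWW
WWWWWWW
WWWWWWW
WBWWWWW
WWWWWWW

Derivation:
After op 1 paint(1,5,G):
RRRRRRR
RRRRRGR
RRRRRRR
RRRRWWR
RRRRRRR
RRRRRRR
RRRRRRR
RRRRRRR
RRRRRRR
After op 2 fill(0,3,W) [60 cells changed]:
WWWWWWW
WWWWWGW
WWWWWWW
WWWWWWW
WWWWWWW
WWWWWWW
WWWWWWW
WWWWWWW
WWWWWWW
After op 3 fill(4,4,Y) [62 cells changed]:
YYYYYYY
YYYYYGY
YYYYYYY
YYYYYYY
YYYYYYY
YYYYYYY
YYYYYYY
YYYYYYY
YYYYYYY
After op 4 paint(1,2,G):
YYYYYYY
YYGYYGY
YYYYYYY
YYYYYYY
YYYYYYY
YYYYYYY
YYYYYYY
YYYYYYY
YYYYYYY
After op 5 fill(6,1,W) [61 cells changed]:
WWWWWWW
WWGWWGW
WWWWWWW
WWWWWWW
WWWWWWW
WWWWWWW
WWWWWWW
WWWWWWW
WWWWWWW
After op 6 paint(7,1,B):
WWWWWWW
WWGWWGW
WWWWWWW
WWWWWWW
WWWWWWW
WWWWWWW
WWWWWWW
WBWWWWW
WWWWWWW
After op 7 paint(5,6,W):
WWWWWWW
WWGWWGW
WWWWWWW
WWWWWWW
WWWWWWW
WWWWWWW
WWWWWWW
WBWWWWW
WWWWWWW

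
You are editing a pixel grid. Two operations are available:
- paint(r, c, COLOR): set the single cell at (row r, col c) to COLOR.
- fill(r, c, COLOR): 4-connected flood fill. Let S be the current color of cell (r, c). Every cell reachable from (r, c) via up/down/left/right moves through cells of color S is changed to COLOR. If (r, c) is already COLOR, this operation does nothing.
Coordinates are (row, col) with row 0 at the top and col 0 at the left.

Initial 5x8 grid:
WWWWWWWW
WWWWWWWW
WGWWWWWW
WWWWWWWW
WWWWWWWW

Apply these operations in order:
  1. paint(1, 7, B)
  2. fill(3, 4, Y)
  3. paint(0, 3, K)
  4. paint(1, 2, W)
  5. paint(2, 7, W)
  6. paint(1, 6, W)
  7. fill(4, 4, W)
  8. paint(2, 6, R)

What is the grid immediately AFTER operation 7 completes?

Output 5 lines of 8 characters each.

Answer: WWWKWWWW
WWWWWWWB
WGWWWWWW
WWWWWWWW
WWWWWWWW

Derivation:
After op 1 paint(1,7,B):
WWWWWWWW
WWWWWWWB
WGWWWWWW
WWWWWWWW
WWWWWWWW
After op 2 fill(3,4,Y) [38 cells changed]:
YYYYYYYY
YYYYYYYB
YGYYYYYY
YYYYYYYY
YYYYYYYY
After op 3 paint(0,3,K):
YYYKYYYY
YYYYYYYB
YGYYYYYY
YYYYYYYY
YYYYYYYY
After op 4 paint(1,2,W):
YYYKYYYY
YYWYYYYB
YGYYYYYY
YYYYYYYY
YYYYYYYY
After op 5 paint(2,7,W):
YYYKYYYY
YYWYYYYB
YGYYYYYW
YYYYYYYY
YYYYYYYY
After op 6 paint(1,6,W):
YYYKYYYY
YYWYYYWB
YGYYYYYW
YYYYYYYY
YYYYYYYY
After op 7 fill(4,4,W) [34 cells changed]:
WWWKWWWW
WWWWWWWB
WGWWWWWW
WWWWWWWW
WWWWWWWW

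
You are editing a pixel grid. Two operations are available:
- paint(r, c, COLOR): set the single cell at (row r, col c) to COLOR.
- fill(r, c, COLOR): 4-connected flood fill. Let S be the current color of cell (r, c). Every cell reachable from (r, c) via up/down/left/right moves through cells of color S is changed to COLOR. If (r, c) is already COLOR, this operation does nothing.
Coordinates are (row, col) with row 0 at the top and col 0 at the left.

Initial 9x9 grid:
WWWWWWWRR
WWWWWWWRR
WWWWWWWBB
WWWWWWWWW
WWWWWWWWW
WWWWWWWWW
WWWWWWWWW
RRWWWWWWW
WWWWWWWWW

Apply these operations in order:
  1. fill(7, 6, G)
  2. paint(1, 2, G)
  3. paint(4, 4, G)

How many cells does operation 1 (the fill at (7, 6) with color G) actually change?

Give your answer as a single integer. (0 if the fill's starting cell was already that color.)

After op 1 fill(7,6,G) [73 cells changed]:
GGGGGGGRR
GGGGGGGRR
GGGGGGGBB
GGGGGGGGG
GGGGGGGGG
GGGGGGGGG
GGGGGGGGG
RRGGGGGGG
GGGGGGGGG

Answer: 73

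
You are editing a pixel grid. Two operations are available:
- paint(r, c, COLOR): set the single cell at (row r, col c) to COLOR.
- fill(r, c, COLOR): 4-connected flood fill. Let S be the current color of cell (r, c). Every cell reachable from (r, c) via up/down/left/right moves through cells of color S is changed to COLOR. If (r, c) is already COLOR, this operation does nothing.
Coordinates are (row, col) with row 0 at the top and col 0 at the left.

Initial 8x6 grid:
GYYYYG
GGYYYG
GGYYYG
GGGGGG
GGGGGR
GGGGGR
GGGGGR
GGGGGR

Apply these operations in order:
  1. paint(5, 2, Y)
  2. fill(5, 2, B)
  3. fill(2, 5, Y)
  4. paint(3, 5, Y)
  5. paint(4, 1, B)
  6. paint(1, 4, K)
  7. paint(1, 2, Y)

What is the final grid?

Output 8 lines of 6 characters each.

Answer: YYYYYY
YYYYKY
YYYYYY
YYYYYY
YBYYYR
YYBYYR
YYYYYR
YYYYYR

Derivation:
After op 1 paint(5,2,Y):
GYYYYG
GGYYYG
GGYYYG
GGGGGG
GGGGGR
GGYGGR
GGGGGR
GGGGGR
After op 2 fill(5,2,B) [1 cells changed]:
GYYYYG
GGYYYG
GGYYYG
GGGGGG
GGGGGR
GGBGGR
GGGGGR
GGGGGR
After op 3 fill(2,5,Y) [33 cells changed]:
YYYYYY
YYYYYY
YYYYYY
YYYYYY
YYYYYR
YYBYYR
YYYYYR
YYYYYR
After op 4 paint(3,5,Y):
YYYYYY
YYYYYY
YYYYYY
YYYYYY
YYYYYR
YYBYYR
YYYYYR
YYYYYR
After op 5 paint(4,1,B):
YYYYYY
YYYYYY
YYYYYY
YYYYYY
YBYYYR
YYBYYR
YYYYYR
YYYYYR
After op 6 paint(1,4,K):
YYYYYY
YYYYKY
YYYYYY
YYYYYY
YBYYYR
YYBYYR
YYYYYR
YYYYYR
After op 7 paint(1,2,Y):
YYYYYY
YYYYKY
YYYYYY
YYYYYY
YBYYYR
YYBYYR
YYYYYR
YYYYYR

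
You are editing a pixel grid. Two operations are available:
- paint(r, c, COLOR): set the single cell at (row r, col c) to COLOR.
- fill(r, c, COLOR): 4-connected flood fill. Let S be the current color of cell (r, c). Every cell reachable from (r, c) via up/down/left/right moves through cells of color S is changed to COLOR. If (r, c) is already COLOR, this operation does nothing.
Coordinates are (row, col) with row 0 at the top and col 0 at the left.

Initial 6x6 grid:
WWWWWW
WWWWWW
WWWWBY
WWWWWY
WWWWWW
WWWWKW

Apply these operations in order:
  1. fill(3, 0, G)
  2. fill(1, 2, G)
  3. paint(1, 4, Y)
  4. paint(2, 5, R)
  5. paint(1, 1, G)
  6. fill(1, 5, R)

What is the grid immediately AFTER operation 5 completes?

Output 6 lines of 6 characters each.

After op 1 fill(3,0,G) [32 cells changed]:
GGGGGG
GGGGGG
GGGGBY
GGGGGY
GGGGGG
GGGGKG
After op 2 fill(1,2,G) [0 cells changed]:
GGGGGG
GGGGGG
GGGGBY
GGGGGY
GGGGGG
GGGGKG
After op 3 paint(1,4,Y):
GGGGGG
GGGGYG
GGGGBY
GGGGGY
GGGGGG
GGGGKG
After op 4 paint(2,5,R):
GGGGGG
GGGGYG
GGGGBR
GGGGGY
GGGGGG
GGGGKG
After op 5 paint(1,1,G):
GGGGGG
GGGGYG
GGGGBR
GGGGGY
GGGGGG
GGGGKG

Answer: GGGGGG
GGGGYG
GGGGBR
GGGGGY
GGGGGG
GGGGKG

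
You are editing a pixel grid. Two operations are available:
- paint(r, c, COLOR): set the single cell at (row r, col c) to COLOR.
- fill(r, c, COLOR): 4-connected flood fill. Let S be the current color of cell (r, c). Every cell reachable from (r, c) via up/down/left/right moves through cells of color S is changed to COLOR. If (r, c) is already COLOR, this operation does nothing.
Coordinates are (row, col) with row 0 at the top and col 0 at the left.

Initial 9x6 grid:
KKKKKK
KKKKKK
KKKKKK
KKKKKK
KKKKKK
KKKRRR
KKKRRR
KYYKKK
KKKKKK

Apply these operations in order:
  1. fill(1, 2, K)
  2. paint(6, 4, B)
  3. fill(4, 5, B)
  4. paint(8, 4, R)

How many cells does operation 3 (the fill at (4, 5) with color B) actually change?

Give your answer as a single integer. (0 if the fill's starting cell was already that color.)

After op 1 fill(1,2,K) [0 cells changed]:
KKKKKK
KKKKKK
KKKKKK
KKKKKK
KKKKKK
KKKRRR
KKKRRR
KYYKKK
KKKKKK
After op 2 paint(6,4,B):
KKKKKK
KKKKKK
KKKKKK
KKKKKK
KKKKKK
KKKRRR
KKKRBR
KYYKKK
KKKKKK
After op 3 fill(4,5,B) [46 cells changed]:
BBBBBB
BBBBBB
BBBBBB
BBBBBB
BBBBBB
BBBRRR
BBBRBR
BYYBBB
BBBBBB

Answer: 46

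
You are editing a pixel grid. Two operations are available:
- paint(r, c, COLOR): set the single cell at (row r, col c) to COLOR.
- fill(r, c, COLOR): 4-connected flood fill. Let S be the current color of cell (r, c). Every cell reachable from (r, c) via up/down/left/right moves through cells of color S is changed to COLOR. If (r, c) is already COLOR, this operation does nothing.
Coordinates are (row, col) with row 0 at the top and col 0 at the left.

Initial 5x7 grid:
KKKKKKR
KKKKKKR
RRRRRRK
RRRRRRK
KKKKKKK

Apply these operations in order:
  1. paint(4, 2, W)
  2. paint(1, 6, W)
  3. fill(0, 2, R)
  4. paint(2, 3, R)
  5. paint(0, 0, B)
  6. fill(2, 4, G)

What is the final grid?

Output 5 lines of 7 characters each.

After op 1 paint(4,2,W):
KKKKKKR
KKKKKKR
RRRRRRK
RRRRRRK
KKWKKKK
After op 2 paint(1,6,W):
KKKKKKR
KKKKKKW
RRRRRRK
RRRRRRK
KKWKKKK
After op 3 fill(0,2,R) [12 cells changed]:
RRRRRRR
RRRRRRW
RRRRRRK
RRRRRRK
KKWKKKK
After op 4 paint(2,3,R):
RRRRRRR
RRRRRRW
RRRRRRK
RRRRRRK
KKWKKKK
After op 5 paint(0,0,B):
BRRRRRR
RRRRRRW
RRRRRRK
RRRRRRK
KKWKKKK
After op 6 fill(2,4,G) [24 cells changed]:
BGGGGGG
GGGGGGW
GGGGGGK
GGGGGGK
KKWKKKK

Answer: BGGGGGG
GGGGGGW
GGGGGGK
GGGGGGK
KKWKKKK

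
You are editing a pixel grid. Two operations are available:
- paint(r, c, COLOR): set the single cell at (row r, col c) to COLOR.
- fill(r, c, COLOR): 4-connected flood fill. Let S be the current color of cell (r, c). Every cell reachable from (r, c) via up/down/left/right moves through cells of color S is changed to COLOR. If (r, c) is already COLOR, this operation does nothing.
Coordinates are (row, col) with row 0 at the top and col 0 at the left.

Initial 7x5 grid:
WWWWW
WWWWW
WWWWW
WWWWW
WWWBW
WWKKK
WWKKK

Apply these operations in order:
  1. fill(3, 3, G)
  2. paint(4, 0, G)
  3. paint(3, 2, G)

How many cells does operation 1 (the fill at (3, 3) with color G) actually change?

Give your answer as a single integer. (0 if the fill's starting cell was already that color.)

After op 1 fill(3,3,G) [28 cells changed]:
GGGGG
GGGGG
GGGGG
GGGGG
GGGBG
GGKKK
GGKKK

Answer: 28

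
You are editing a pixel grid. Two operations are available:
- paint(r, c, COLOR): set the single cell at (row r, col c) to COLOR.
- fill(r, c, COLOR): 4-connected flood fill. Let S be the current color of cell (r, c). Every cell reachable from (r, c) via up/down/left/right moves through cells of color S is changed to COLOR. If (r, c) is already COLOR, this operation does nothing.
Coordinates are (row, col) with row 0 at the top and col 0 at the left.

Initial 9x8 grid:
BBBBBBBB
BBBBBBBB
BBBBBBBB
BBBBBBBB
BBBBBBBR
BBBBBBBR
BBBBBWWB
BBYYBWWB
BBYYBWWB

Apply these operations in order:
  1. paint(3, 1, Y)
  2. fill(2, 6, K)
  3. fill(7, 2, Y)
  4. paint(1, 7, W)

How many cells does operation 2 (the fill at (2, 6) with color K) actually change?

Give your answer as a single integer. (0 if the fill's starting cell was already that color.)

After op 1 paint(3,1,Y):
BBBBBBBB
BBBBBBBB
BBBBBBBB
BYBBBBBB
BBBBBBBR
BBBBBBBR
BBBBBWWB
BBYYBWWB
BBYYBWWB
After op 2 fill(2,6,K) [56 cells changed]:
KKKKKKKK
KKKKKKKK
KKKKKKKK
KYKKKKKK
KKKKKKKR
KKKKKKKR
KKKKKWWB
KKYYKWWB
KKYYKWWB

Answer: 56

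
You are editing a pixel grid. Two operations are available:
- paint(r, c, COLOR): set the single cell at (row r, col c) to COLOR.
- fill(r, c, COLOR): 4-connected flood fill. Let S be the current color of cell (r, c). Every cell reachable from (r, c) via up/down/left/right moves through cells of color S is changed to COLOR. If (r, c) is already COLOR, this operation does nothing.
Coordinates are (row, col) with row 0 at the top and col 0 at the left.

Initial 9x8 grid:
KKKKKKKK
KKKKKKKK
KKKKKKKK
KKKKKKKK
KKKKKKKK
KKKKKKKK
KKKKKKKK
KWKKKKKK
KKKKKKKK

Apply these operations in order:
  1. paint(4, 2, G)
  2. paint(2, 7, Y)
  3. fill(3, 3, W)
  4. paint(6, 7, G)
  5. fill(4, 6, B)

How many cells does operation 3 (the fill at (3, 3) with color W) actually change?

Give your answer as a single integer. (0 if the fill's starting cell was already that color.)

Answer: 69

Derivation:
After op 1 paint(4,2,G):
KKKKKKKK
KKKKKKKK
KKKKKKKK
KKKKKKKK
KKGKKKKK
KKKKKKKK
KKKKKKKK
KWKKKKKK
KKKKKKKK
After op 2 paint(2,7,Y):
KKKKKKKK
KKKKKKKK
KKKKKKKY
KKKKKKKK
KKGKKKKK
KKKKKKKK
KKKKKKKK
KWKKKKKK
KKKKKKKK
After op 3 fill(3,3,W) [69 cells changed]:
WWWWWWWW
WWWWWWWW
WWWWWWWY
WWWWWWWW
WWGWWWWW
WWWWWWWW
WWWWWWWW
WWWWWWWW
WWWWWWWW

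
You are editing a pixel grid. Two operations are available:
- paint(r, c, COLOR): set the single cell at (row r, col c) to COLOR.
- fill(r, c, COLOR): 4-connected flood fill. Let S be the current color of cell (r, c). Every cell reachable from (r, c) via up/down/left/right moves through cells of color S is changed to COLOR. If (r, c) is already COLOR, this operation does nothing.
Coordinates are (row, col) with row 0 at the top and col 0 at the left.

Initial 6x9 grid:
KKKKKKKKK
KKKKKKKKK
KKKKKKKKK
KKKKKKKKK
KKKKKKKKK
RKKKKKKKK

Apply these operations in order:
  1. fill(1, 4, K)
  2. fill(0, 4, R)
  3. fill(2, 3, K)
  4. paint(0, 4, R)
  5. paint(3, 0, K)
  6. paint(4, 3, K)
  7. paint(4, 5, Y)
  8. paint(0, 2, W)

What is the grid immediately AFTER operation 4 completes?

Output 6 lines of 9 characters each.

Answer: KKKKRKKKK
KKKKKKKKK
KKKKKKKKK
KKKKKKKKK
KKKKKKKKK
KKKKKKKKK

Derivation:
After op 1 fill(1,4,K) [0 cells changed]:
KKKKKKKKK
KKKKKKKKK
KKKKKKKKK
KKKKKKKKK
KKKKKKKKK
RKKKKKKKK
After op 2 fill(0,4,R) [53 cells changed]:
RRRRRRRRR
RRRRRRRRR
RRRRRRRRR
RRRRRRRRR
RRRRRRRRR
RRRRRRRRR
After op 3 fill(2,3,K) [54 cells changed]:
KKKKKKKKK
KKKKKKKKK
KKKKKKKKK
KKKKKKKKK
KKKKKKKKK
KKKKKKKKK
After op 4 paint(0,4,R):
KKKKRKKKK
KKKKKKKKK
KKKKKKKKK
KKKKKKKKK
KKKKKKKKK
KKKKKKKKK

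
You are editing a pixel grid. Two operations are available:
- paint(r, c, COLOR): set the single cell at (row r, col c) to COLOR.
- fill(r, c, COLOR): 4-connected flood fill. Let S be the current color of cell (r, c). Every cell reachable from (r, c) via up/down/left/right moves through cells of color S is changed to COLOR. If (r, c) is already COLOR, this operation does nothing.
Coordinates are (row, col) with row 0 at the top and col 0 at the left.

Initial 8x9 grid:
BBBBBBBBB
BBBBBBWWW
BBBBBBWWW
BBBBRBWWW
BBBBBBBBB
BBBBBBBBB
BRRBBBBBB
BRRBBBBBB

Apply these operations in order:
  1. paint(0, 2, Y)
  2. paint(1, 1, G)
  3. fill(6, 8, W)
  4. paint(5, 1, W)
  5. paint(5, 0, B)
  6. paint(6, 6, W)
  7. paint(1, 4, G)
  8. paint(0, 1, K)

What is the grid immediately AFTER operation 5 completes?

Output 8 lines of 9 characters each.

Answer: WWYWWWWWW
WGWWWWWWW
WWWWWWWWW
WWWWRWWWW
WWWWWWWWW
BWWWWWWWW
WRRWWWWWW
WRRWWWWWW

Derivation:
After op 1 paint(0,2,Y):
BBYBBBBBB
BBBBBBWWW
BBBBBBWWW
BBBBRBWWW
BBBBBBBBB
BBBBBBBBB
BRRBBBBBB
BRRBBBBBB
After op 2 paint(1,1,G):
BBYBBBBBB
BGBBBBWWW
BBBBBBWWW
BBBBRBWWW
BBBBBBBBB
BBBBBBBBB
BRRBBBBBB
BRRBBBBBB
After op 3 fill(6,8,W) [56 cells changed]:
WWYWWWWWW
WGWWWWWWW
WWWWWWWWW
WWWWRWWWW
WWWWWWWWW
WWWWWWWWW
WRRWWWWWW
WRRWWWWWW
After op 4 paint(5,1,W):
WWYWWWWWW
WGWWWWWWW
WWWWWWWWW
WWWWRWWWW
WWWWWWWWW
WWWWWWWWW
WRRWWWWWW
WRRWWWWWW
After op 5 paint(5,0,B):
WWYWWWWWW
WGWWWWWWW
WWWWWWWWW
WWWWRWWWW
WWWWWWWWW
BWWWWWWWW
WRRWWWWWW
WRRWWWWWW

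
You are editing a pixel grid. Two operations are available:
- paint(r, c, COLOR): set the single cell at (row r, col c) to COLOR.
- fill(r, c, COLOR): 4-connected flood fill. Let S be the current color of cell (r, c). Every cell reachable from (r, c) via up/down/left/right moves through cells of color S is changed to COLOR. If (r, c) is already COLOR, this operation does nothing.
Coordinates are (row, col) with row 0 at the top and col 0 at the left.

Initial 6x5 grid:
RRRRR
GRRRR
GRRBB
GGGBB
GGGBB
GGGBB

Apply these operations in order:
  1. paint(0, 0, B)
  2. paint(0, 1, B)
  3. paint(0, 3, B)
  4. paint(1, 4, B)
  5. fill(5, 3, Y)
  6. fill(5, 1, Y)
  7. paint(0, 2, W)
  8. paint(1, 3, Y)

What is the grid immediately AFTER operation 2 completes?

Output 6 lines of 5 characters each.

Answer: BBRRR
GRRRR
GRRBB
GGGBB
GGGBB
GGGBB

Derivation:
After op 1 paint(0,0,B):
BRRRR
GRRRR
GRRBB
GGGBB
GGGBB
GGGBB
After op 2 paint(0,1,B):
BBRRR
GRRRR
GRRBB
GGGBB
GGGBB
GGGBB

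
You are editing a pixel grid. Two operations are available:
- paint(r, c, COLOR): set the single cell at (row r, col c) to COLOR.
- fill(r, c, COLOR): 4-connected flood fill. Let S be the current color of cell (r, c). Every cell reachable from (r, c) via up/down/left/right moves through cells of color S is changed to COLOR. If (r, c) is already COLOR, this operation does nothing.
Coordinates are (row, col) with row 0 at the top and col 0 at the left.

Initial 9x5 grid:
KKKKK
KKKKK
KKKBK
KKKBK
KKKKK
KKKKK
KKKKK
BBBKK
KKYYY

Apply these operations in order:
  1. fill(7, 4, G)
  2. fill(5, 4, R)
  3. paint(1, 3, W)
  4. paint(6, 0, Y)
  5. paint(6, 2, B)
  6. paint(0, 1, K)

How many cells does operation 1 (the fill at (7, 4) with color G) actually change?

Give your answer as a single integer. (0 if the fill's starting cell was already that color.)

Answer: 35

Derivation:
After op 1 fill(7,4,G) [35 cells changed]:
GGGGG
GGGGG
GGGBG
GGGBG
GGGGG
GGGGG
GGGGG
BBBGG
KKYYY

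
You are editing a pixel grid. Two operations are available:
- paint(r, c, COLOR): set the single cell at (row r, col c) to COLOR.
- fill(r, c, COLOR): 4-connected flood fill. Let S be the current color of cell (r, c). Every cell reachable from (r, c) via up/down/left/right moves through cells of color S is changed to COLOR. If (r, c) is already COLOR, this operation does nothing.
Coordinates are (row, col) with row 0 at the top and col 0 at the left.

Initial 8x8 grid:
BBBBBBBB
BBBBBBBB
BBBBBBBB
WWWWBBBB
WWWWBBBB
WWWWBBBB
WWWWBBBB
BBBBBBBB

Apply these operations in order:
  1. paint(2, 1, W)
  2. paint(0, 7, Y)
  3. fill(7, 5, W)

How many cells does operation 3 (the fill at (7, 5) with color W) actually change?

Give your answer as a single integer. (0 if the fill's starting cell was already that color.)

Answer: 46

Derivation:
After op 1 paint(2,1,W):
BBBBBBBB
BBBBBBBB
BWBBBBBB
WWWWBBBB
WWWWBBBB
WWWWBBBB
WWWWBBBB
BBBBBBBB
After op 2 paint(0,7,Y):
BBBBBBBY
BBBBBBBB
BWBBBBBB
WWWWBBBB
WWWWBBBB
WWWWBBBB
WWWWBBBB
BBBBBBBB
After op 3 fill(7,5,W) [46 cells changed]:
WWWWWWWY
WWWWWWWW
WWWWWWWW
WWWWWWWW
WWWWWWWW
WWWWWWWW
WWWWWWWW
WWWWWWWW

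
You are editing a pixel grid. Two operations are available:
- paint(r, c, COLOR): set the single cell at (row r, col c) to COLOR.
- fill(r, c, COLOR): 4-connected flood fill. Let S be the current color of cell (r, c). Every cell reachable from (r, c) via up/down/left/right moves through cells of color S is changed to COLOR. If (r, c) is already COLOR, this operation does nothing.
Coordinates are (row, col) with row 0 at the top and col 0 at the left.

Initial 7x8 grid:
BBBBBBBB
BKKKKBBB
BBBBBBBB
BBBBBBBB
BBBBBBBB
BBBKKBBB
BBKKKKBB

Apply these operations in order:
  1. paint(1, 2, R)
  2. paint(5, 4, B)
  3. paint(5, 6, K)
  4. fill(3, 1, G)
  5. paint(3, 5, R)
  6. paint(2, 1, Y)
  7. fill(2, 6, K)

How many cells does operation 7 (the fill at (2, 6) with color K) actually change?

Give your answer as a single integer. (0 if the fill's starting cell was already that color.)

Answer: 44

Derivation:
After op 1 paint(1,2,R):
BBBBBBBB
BKRKKBBB
BBBBBBBB
BBBBBBBB
BBBBBBBB
BBBKKBBB
BBKKKKBB
After op 2 paint(5,4,B):
BBBBBBBB
BKRKKBBB
BBBBBBBB
BBBBBBBB
BBBBBBBB
BBBKBBBB
BBKKKKBB
After op 3 paint(5,6,K):
BBBBBBBB
BKRKKBBB
BBBBBBBB
BBBBBBBB
BBBBBBBB
BBBKBBKB
BBKKKKBB
After op 4 fill(3,1,G) [46 cells changed]:
GGGGGGGG
GKRKKGGG
GGGGGGGG
GGGGGGGG
GGGGGGGG
GGGKGGKG
GGKKKKGG
After op 5 paint(3,5,R):
GGGGGGGG
GKRKKGGG
GGGGGGGG
GGGGGRGG
GGGGGGGG
GGGKGGKG
GGKKKKGG
After op 6 paint(2,1,Y):
GGGGGGGG
GKRKKGGG
GYGGGGGG
GGGGGRGG
GGGGGGGG
GGGKGGKG
GGKKKKGG
After op 7 fill(2,6,K) [44 cells changed]:
KKKKKKKK
KKRKKKKK
KYKKKKKK
KKKKKRKK
KKKKKKKK
KKKKKKKK
KKKKKKKK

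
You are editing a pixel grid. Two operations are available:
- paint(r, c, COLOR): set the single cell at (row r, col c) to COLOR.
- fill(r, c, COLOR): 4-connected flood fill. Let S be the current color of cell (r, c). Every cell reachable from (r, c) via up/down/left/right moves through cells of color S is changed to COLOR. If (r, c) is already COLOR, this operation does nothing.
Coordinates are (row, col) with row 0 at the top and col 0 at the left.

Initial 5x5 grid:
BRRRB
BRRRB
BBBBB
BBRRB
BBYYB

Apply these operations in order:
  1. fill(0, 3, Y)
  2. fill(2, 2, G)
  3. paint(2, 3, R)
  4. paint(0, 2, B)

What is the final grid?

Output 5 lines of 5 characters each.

After op 1 fill(0,3,Y) [6 cells changed]:
BYYYB
BYYYB
BBBBB
BBRRB
BBYYB
After op 2 fill(2,2,G) [15 cells changed]:
GYYYG
GYYYG
GGGGG
GGRRG
GGYYG
After op 3 paint(2,3,R):
GYYYG
GYYYG
GGGRG
GGRRG
GGYYG
After op 4 paint(0,2,B):
GYBYG
GYYYG
GGGRG
GGRRG
GGYYG

Answer: GYBYG
GYYYG
GGGRG
GGRRG
GGYYG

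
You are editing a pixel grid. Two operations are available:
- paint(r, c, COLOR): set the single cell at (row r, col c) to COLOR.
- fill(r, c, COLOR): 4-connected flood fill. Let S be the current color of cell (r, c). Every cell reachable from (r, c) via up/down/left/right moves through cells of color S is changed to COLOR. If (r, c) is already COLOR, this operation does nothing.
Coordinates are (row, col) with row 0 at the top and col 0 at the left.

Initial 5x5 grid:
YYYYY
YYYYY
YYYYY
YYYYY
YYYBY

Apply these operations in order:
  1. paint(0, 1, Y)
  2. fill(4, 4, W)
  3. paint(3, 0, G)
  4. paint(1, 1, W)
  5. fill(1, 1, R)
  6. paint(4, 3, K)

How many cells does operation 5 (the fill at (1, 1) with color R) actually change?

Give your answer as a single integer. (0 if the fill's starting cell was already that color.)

After op 1 paint(0,1,Y):
YYYYY
YYYYY
YYYYY
YYYYY
YYYBY
After op 2 fill(4,4,W) [24 cells changed]:
WWWWW
WWWWW
WWWWW
WWWWW
WWWBW
After op 3 paint(3,0,G):
WWWWW
WWWWW
WWWWW
GWWWW
WWWBW
After op 4 paint(1,1,W):
WWWWW
WWWWW
WWWWW
GWWWW
WWWBW
After op 5 fill(1,1,R) [23 cells changed]:
RRRRR
RRRRR
RRRRR
GRRRR
RRRBR

Answer: 23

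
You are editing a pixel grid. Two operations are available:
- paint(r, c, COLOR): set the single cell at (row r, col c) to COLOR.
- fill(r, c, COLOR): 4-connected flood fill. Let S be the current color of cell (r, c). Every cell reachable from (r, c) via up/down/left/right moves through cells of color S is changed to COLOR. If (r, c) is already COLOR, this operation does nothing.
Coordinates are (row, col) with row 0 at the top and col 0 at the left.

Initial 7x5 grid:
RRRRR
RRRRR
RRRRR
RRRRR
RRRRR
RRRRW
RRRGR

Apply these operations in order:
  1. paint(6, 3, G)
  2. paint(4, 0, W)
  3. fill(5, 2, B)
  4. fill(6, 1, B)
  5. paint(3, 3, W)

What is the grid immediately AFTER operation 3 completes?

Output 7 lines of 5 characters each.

Answer: BBBBB
BBBBB
BBBBB
BBBBB
WBBBB
BBBBW
BBBGR

Derivation:
After op 1 paint(6,3,G):
RRRRR
RRRRR
RRRRR
RRRRR
RRRRR
RRRRW
RRRGR
After op 2 paint(4,0,W):
RRRRR
RRRRR
RRRRR
RRRRR
WRRRR
RRRRW
RRRGR
After op 3 fill(5,2,B) [31 cells changed]:
BBBBB
BBBBB
BBBBB
BBBBB
WBBBB
BBBBW
BBBGR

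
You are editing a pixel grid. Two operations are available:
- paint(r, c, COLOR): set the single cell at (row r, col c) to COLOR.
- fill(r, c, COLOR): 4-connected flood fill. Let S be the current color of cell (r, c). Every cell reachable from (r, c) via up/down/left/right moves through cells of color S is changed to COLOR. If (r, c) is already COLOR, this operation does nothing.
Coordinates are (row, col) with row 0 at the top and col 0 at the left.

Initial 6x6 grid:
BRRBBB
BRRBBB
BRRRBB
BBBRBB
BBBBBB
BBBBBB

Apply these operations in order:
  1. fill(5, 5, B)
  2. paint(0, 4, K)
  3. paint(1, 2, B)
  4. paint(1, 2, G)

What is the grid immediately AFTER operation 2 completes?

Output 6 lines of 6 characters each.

Answer: BRRBKB
BRRBBB
BRRRBB
BBBRBB
BBBBBB
BBBBBB

Derivation:
After op 1 fill(5,5,B) [0 cells changed]:
BRRBBB
BRRBBB
BRRRBB
BBBRBB
BBBBBB
BBBBBB
After op 2 paint(0,4,K):
BRRBKB
BRRBBB
BRRRBB
BBBRBB
BBBBBB
BBBBBB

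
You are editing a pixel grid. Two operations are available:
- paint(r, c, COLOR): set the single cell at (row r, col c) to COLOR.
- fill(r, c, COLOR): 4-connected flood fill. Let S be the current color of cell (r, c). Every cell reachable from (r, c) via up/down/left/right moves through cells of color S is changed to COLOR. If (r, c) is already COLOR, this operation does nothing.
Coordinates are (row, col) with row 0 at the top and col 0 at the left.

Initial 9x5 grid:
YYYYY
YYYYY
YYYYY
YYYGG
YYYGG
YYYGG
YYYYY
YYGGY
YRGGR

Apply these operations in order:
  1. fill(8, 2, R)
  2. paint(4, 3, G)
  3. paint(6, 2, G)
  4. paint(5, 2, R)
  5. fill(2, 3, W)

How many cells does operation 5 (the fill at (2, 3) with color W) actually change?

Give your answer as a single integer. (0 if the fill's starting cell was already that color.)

Answer: 28

Derivation:
After op 1 fill(8,2,R) [4 cells changed]:
YYYYY
YYYYY
YYYYY
YYYGG
YYYGG
YYYGG
YYYYY
YYRRY
YRRRR
After op 2 paint(4,3,G):
YYYYY
YYYYY
YYYYY
YYYGG
YYYGG
YYYGG
YYYYY
YYRRY
YRRRR
After op 3 paint(6,2,G):
YYYYY
YYYYY
YYYYY
YYYGG
YYYGG
YYYGG
YYGYY
YYRRY
YRRRR
After op 4 paint(5,2,R):
YYYYY
YYYYY
YYYYY
YYYGG
YYYGG
YYRGG
YYGYY
YYRRY
YRRRR
After op 5 fill(2,3,W) [28 cells changed]:
WWWWW
WWWWW
WWWWW
WWWGG
WWWGG
WWRGG
WWGYY
WWRRY
WRRRR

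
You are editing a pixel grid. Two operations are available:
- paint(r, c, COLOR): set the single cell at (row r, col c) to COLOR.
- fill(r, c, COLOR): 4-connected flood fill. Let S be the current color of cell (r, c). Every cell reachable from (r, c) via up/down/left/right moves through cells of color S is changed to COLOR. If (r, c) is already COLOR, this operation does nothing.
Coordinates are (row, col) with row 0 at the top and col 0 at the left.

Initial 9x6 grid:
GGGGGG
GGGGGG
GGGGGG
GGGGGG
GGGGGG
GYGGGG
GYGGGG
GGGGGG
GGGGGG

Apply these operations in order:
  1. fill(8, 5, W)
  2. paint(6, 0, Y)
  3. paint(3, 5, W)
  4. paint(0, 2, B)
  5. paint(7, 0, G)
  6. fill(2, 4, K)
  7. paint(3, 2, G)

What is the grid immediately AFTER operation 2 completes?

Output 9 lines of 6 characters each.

After op 1 fill(8,5,W) [52 cells changed]:
WWWWWW
WWWWWW
WWWWWW
WWWWWW
WWWWWW
WYWWWW
WYWWWW
WWWWWW
WWWWWW
After op 2 paint(6,0,Y):
WWWWWW
WWWWWW
WWWWWW
WWWWWW
WWWWWW
WYWWWW
YYWWWW
WWWWWW
WWWWWW

Answer: WWWWWW
WWWWWW
WWWWWW
WWWWWW
WWWWWW
WYWWWW
YYWWWW
WWWWWW
WWWWWW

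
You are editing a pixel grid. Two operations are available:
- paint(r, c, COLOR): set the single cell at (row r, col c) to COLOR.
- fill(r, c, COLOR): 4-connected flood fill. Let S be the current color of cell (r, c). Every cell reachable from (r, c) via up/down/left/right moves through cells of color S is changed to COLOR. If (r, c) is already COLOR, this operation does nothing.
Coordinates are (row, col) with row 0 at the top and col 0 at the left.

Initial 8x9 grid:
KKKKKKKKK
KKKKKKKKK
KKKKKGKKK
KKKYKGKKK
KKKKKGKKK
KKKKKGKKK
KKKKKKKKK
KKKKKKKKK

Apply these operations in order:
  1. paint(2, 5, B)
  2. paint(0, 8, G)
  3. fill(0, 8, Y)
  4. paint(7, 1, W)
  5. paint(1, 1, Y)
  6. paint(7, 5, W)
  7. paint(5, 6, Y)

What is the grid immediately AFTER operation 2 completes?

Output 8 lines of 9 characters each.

Answer: KKKKKKKKG
KKKKKKKKK
KKKKKBKKK
KKKYKGKKK
KKKKKGKKK
KKKKKGKKK
KKKKKKKKK
KKKKKKKKK

Derivation:
After op 1 paint(2,5,B):
KKKKKKKKK
KKKKKKKKK
KKKKKBKKK
KKKYKGKKK
KKKKKGKKK
KKKKKGKKK
KKKKKKKKK
KKKKKKKKK
After op 2 paint(0,8,G):
KKKKKKKKG
KKKKKKKKK
KKKKKBKKK
KKKYKGKKK
KKKKKGKKK
KKKKKGKKK
KKKKKKKKK
KKKKKKKKK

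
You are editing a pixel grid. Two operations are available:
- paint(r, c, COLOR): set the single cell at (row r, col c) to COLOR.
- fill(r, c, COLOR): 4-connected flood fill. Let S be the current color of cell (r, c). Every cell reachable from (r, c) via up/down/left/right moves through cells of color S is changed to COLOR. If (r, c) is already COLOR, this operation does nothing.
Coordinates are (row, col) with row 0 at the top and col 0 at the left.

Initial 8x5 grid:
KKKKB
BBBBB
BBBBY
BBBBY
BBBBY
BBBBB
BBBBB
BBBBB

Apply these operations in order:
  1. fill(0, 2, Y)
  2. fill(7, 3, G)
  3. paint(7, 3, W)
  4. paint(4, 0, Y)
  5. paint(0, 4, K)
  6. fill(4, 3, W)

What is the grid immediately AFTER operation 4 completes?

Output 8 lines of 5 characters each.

Answer: YYYYG
GGGGG
GGGGY
GGGGY
YGGGY
GGGGG
GGGGG
GGGWG

Derivation:
After op 1 fill(0,2,Y) [4 cells changed]:
YYYYB
BBBBB
BBBBY
BBBBY
BBBBY
BBBBB
BBBBB
BBBBB
After op 2 fill(7,3,G) [33 cells changed]:
YYYYG
GGGGG
GGGGY
GGGGY
GGGGY
GGGGG
GGGGG
GGGGG
After op 3 paint(7,3,W):
YYYYG
GGGGG
GGGGY
GGGGY
GGGGY
GGGGG
GGGGG
GGGWG
After op 4 paint(4,0,Y):
YYYYG
GGGGG
GGGGY
GGGGY
YGGGY
GGGGG
GGGGG
GGGWG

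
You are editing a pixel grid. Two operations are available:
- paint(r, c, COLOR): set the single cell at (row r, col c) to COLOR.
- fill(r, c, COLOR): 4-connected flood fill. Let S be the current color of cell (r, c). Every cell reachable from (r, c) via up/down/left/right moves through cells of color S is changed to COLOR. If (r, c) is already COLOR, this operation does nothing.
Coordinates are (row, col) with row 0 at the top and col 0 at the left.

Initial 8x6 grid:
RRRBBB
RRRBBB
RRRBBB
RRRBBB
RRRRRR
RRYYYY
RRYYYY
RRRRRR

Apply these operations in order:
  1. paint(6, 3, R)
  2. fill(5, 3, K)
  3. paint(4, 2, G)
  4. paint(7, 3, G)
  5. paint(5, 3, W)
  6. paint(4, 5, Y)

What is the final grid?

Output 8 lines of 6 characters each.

After op 1 paint(6,3,R):
RRRBBB
RRRBBB
RRRBBB
RRRBBB
RRRRRR
RRYYYY
RRYRYY
RRRRRR
After op 2 fill(5,3,K) [7 cells changed]:
RRRBBB
RRRBBB
RRRBBB
RRRBBB
RRRRRR
RRKKKK
RRKRKK
RRRRRR
After op 3 paint(4,2,G):
RRRBBB
RRRBBB
RRRBBB
RRRBBB
RRGRRR
RRKKKK
RRKRKK
RRRRRR
After op 4 paint(7,3,G):
RRRBBB
RRRBBB
RRRBBB
RRRBBB
RRGRRR
RRKKKK
RRKRKK
RRRGRR
After op 5 paint(5,3,W):
RRRBBB
RRRBBB
RRRBBB
RRRBBB
RRGRRR
RRKWKK
RRKRKK
RRRGRR
After op 6 paint(4,5,Y):
RRRBBB
RRRBBB
RRRBBB
RRRBBB
RRGRRY
RRKWKK
RRKRKK
RRRGRR

Answer: RRRBBB
RRRBBB
RRRBBB
RRRBBB
RRGRRY
RRKWKK
RRKRKK
RRRGRR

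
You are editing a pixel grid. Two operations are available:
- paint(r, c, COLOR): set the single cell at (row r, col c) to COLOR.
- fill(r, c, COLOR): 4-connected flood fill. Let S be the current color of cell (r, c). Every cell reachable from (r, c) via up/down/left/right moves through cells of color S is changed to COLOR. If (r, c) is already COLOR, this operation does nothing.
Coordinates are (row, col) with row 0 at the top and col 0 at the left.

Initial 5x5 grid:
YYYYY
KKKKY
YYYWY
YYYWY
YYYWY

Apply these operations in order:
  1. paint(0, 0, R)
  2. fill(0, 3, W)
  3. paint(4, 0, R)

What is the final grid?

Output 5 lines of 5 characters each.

Answer: RWWWW
KKKKW
YYYWW
YYYWW
RYYWW

Derivation:
After op 1 paint(0,0,R):
RYYYY
KKKKY
YYYWY
YYYWY
YYYWY
After op 2 fill(0,3,W) [8 cells changed]:
RWWWW
KKKKW
YYYWW
YYYWW
YYYWW
After op 3 paint(4,0,R):
RWWWW
KKKKW
YYYWW
YYYWW
RYYWW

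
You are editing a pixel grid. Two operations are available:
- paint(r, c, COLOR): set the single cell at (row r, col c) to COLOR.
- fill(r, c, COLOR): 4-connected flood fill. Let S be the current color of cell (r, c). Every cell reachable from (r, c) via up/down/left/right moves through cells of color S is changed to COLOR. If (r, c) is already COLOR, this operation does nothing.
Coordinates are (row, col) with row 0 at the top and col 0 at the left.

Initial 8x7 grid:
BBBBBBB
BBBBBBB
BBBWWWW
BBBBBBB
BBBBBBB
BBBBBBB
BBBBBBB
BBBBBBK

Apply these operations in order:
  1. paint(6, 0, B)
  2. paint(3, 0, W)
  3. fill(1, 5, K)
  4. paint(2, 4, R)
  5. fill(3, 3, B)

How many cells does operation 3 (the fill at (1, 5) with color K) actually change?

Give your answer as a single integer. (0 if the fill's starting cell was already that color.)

Answer: 50

Derivation:
After op 1 paint(6,0,B):
BBBBBBB
BBBBBBB
BBBWWWW
BBBBBBB
BBBBBBB
BBBBBBB
BBBBBBB
BBBBBBK
After op 2 paint(3,0,W):
BBBBBBB
BBBBBBB
BBBWWWW
WBBBBBB
BBBBBBB
BBBBBBB
BBBBBBB
BBBBBBK
After op 3 fill(1,5,K) [50 cells changed]:
KKKKKKK
KKKKKKK
KKKWWWW
WKKKKKK
KKKKKKK
KKKKKKK
KKKKKKK
KKKKKKK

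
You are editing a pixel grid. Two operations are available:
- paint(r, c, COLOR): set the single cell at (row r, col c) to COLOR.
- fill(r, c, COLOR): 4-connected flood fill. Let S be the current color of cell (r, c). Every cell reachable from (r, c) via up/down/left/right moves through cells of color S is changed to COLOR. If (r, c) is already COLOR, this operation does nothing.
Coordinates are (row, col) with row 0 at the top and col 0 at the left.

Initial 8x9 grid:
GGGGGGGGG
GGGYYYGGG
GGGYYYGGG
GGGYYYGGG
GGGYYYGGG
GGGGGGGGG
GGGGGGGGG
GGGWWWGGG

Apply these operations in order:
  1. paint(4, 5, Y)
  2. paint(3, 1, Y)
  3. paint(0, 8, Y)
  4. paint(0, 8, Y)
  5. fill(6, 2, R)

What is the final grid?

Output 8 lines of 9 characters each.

After op 1 paint(4,5,Y):
GGGGGGGGG
GGGYYYGGG
GGGYYYGGG
GGGYYYGGG
GGGYYYGGG
GGGGGGGGG
GGGGGGGGG
GGGWWWGGG
After op 2 paint(3,1,Y):
GGGGGGGGG
GGGYYYGGG
GGGYYYGGG
GYGYYYGGG
GGGYYYGGG
GGGGGGGGG
GGGGGGGGG
GGGWWWGGG
After op 3 paint(0,8,Y):
GGGGGGGGY
GGGYYYGGG
GGGYYYGGG
GYGYYYGGG
GGGYYYGGG
GGGGGGGGG
GGGGGGGGG
GGGWWWGGG
After op 4 paint(0,8,Y):
GGGGGGGGY
GGGYYYGGG
GGGYYYGGG
GYGYYYGGG
GGGYYYGGG
GGGGGGGGG
GGGGGGGGG
GGGWWWGGG
After op 5 fill(6,2,R) [55 cells changed]:
RRRRRRRRY
RRRYYYRRR
RRRYYYRRR
RYRYYYRRR
RRRYYYRRR
RRRRRRRRR
RRRRRRRRR
RRRWWWRRR

Answer: RRRRRRRRY
RRRYYYRRR
RRRYYYRRR
RYRYYYRRR
RRRYYYRRR
RRRRRRRRR
RRRRRRRRR
RRRWWWRRR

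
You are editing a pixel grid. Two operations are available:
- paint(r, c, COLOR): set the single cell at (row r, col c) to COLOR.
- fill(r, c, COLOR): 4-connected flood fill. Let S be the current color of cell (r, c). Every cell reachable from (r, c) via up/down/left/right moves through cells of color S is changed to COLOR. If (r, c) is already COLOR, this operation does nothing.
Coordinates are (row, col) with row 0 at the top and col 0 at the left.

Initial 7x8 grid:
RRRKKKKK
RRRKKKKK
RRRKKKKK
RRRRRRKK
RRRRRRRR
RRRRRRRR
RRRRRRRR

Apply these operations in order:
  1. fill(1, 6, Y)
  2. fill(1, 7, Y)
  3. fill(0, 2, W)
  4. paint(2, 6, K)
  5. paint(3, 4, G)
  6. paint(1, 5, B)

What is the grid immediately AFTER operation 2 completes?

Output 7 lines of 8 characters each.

After op 1 fill(1,6,Y) [17 cells changed]:
RRRYYYYY
RRRYYYYY
RRRYYYYY
RRRRRRYY
RRRRRRRR
RRRRRRRR
RRRRRRRR
After op 2 fill(1,7,Y) [0 cells changed]:
RRRYYYYY
RRRYYYYY
RRRYYYYY
RRRRRRYY
RRRRRRRR
RRRRRRRR
RRRRRRRR

Answer: RRRYYYYY
RRRYYYYY
RRRYYYYY
RRRRRRYY
RRRRRRRR
RRRRRRRR
RRRRRRRR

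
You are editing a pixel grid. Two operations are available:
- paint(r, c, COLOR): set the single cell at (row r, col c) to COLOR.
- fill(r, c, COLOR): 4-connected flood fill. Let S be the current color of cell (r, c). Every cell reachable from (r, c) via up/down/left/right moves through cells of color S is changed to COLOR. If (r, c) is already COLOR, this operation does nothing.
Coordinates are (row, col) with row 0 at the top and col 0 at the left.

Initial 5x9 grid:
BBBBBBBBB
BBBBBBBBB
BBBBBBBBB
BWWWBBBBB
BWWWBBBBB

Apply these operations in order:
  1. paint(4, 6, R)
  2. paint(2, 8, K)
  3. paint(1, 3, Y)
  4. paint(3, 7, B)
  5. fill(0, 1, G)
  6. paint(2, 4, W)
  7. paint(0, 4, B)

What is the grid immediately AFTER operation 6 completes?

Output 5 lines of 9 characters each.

Answer: GGGGGGGGG
GGGYGGGGG
GGGGWGGGK
GWWWGGGGG
GWWWGGRGG

Derivation:
After op 1 paint(4,6,R):
BBBBBBBBB
BBBBBBBBB
BBBBBBBBB
BWWWBBBBB
BWWWBBRBB
After op 2 paint(2,8,K):
BBBBBBBBB
BBBBBBBBB
BBBBBBBBK
BWWWBBBBB
BWWWBBRBB
After op 3 paint(1,3,Y):
BBBBBBBBB
BBBYBBBBB
BBBBBBBBK
BWWWBBBBB
BWWWBBRBB
After op 4 paint(3,7,B):
BBBBBBBBB
BBBYBBBBB
BBBBBBBBK
BWWWBBBBB
BWWWBBRBB
After op 5 fill(0,1,G) [36 cells changed]:
GGGGGGGGG
GGGYGGGGG
GGGGGGGGK
GWWWGGGGG
GWWWGGRGG
After op 6 paint(2,4,W):
GGGGGGGGG
GGGYGGGGG
GGGGWGGGK
GWWWGGGGG
GWWWGGRGG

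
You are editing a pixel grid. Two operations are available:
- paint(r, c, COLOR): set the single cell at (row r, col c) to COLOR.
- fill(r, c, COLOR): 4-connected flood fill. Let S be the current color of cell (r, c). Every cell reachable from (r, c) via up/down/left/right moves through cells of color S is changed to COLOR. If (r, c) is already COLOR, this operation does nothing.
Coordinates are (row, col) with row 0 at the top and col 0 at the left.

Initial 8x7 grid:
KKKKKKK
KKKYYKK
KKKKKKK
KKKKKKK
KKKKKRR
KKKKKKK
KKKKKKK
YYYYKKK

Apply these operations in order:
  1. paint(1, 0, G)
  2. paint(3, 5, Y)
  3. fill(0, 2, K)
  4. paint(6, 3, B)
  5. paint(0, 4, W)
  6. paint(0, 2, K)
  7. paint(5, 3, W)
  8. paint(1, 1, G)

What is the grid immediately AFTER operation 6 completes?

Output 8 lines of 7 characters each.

After op 1 paint(1,0,G):
KKKKKKK
GKKYYKK
KKKKKKK
KKKKKKK
KKKKKRR
KKKKKKK
KKKKKKK
YYYYKKK
After op 2 paint(3,5,Y):
KKKKKKK
GKKYYKK
KKKKKKK
KKKKKYK
KKKKKRR
KKKKKKK
KKKKKKK
YYYYKKK
After op 3 fill(0,2,K) [0 cells changed]:
KKKKKKK
GKKYYKK
KKKKKKK
KKKKKYK
KKKKKRR
KKKKKKK
KKKKKKK
YYYYKKK
After op 4 paint(6,3,B):
KKKKKKK
GKKYYKK
KKKKKKK
KKKKKYK
KKKKKRR
KKKKKKK
KKKBKKK
YYYYKKK
After op 5 paint(0,4,W):
KKKKWKK
GKKYYKK
KKKKKKK
KKKKKYK
KKKKKRR
KKKKKKK
KKKBKKK
YYYYKKK
After op 6 paint(0,2,K):
KKKKWKK
GKKYYKK
KKKKKKK
KKKKKYK
KKKKKRR
KKKKKKK
KKKBKKK
YYYYKKK

Answer: KKKKWKK
GKKYYKK
KKKKKKK
KKKKKYK
KKKKKRR
KKKKKKK
KKKBKKK
YYYYKKK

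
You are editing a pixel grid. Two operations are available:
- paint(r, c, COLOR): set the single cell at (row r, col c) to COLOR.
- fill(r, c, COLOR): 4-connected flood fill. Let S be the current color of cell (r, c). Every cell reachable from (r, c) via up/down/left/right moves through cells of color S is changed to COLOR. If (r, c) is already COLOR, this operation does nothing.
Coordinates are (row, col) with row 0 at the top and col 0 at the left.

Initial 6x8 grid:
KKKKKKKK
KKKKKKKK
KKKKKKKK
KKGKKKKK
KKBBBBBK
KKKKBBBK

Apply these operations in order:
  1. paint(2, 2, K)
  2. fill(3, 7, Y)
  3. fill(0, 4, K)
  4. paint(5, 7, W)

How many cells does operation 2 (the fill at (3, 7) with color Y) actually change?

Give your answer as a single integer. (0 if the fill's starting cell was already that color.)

After op 1 paint(2,2,K):
KKKKKKKK
KKKKKKKK
KKKKKKKK
KKGKKKKK
KKBBBBBK
KKKKBBBK
After op 2 fill(3,7,Y) [39 cells changed]:
YYYYYYYY
YYYYYYYY
YYYYYYYY
YYGYYYYY
YYBBBBBY
YYYYBBBY

Answer: 39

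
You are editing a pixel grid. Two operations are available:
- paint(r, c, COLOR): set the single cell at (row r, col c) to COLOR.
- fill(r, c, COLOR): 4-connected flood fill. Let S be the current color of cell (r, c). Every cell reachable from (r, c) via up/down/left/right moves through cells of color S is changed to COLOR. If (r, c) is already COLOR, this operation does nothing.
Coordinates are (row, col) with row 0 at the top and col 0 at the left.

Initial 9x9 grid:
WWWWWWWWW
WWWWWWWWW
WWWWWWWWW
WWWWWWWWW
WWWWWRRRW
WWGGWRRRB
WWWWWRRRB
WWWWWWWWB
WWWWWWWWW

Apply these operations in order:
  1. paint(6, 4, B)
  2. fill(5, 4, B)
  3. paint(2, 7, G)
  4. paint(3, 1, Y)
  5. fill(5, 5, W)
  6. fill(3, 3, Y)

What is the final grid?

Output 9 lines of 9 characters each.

Answer: YYYYYYYYY
YYYYYYYYY
YYYYYYYGY
YYYYYYYYY
YYYYYWWWY
YYGGYWWWY
YYYYYWWWY
YYYYYYYYY
YYYYYYYYY

Derivation:
After op 1 paint(6,4,B):
WWWWWWWWW
WWWWWWWWW
WWWWWWWWW
WWWWWWWWW
WWWWWRRRW
WWGGWRRRB
WWWWBRRRB
WWWWWWWWB
WWWWWWWWW
After op 2 fill(5,4,B) [66 cells changed]:
BBBBBBBBB
BBBBBBBBB
BBBBBBBBB
BBBBBBBBB
BBBBBRRRB
BBGGBRRRB
BBBBBRRRB
BBBBBBBBB
BBBBBBBBB
After op 3 paint(2,7,G):
BBBBBBBBB
BBBBBBBBB
BBBBBBBGB
BBBBBBBBB
BBBBBRRRB
BBGGBRRRB
BBBBBRRRB
BBBBBBBBB
BBBBBBBBB
After op 4 paint(3,1,Y):
BBBBBBBBB
BBBBBBBBB
BBBBBBBGB
BYBBBBBBB
BBBBBRRRB
BBGGBRRRB
BBBBBRRRB
BBBBBBBBB
BBBBBBBBB
After op 5 fill(5,5,W) [9 cells changed]:
BBBBBBBBB
BBBBBBBBB
BBBBBBBGB
BYBBBBBBB
BBBBBWWWB
BBGGBWWWB
BBBBBWWWB
BBBBBBBBB
BBBBBBBBB
After op 6 fill(3,3,Y) [68 cells changed]:
YYYYYYYYY
YYYYYYYYY
YYYYYYYGY
YYYYYYYYY
YYYYYWWWY
YYGGYWWWY
YYYYYWWWY
YYYYYYYYY
YYYYYYYYY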